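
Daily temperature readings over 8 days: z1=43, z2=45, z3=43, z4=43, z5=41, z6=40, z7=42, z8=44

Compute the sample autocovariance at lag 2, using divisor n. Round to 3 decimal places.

-0.395

Mean z̄ = (43 + 45 + 43 + 43 + 41 + 40 + 42 + 44)/8 = 42.6250
Deviations: 0.3750, 2.3750, 0.3750, 0.3750, -1.6250, -2.6250, -0.6250, 1.3750
Σ_{t=1}^{6}(z_t−z̄)(z_{t+2}−z̄) = -3.1563
γ_2 = -3.1563 / 8 = -0.395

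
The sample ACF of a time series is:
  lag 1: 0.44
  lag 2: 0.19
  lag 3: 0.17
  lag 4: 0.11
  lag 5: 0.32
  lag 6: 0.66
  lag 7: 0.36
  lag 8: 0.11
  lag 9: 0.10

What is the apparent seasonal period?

The largest autocorrelation is r_6 = 0.66; the remaining lags stay at or below 0.44. The elevated value at lag 1 (0.44), dropping to 0.19 at lag 2, reflects decaying short-term dependence rather than seasonality.
The dominant spike at lag 6 indicates a seasonal period of 6.

6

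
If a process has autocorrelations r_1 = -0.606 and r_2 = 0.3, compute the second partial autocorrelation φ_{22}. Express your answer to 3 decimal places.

-0.106

φ_{22} = (r_2 − r_1²) / (1 − r_1²)
r_1² = (-0.606)² = 0.367236
Numerator = 0.3 − 0.3672 = -0.0672; denominator = 1 − 0.3672 = 0.6328
φ_{22} = -0.0672 / 0.6328 = -0.106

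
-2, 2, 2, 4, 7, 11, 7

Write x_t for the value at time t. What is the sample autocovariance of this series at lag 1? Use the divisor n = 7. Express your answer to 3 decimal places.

Mean x̄ = (-2 + 2 + 2 + 4 + 7 + 11 + 7)/7 = 4.4286
Deviations: -6.4286, -2.4286, -2.4286, -0.4286, 2.5714, 6.5714, 2.5714
Σ_{t=1}^{6}(x_t−x̄)(x_{t+1}−x̄) = 55.2449
γ_1 = 55.2449 / 7 = 7.892

7.892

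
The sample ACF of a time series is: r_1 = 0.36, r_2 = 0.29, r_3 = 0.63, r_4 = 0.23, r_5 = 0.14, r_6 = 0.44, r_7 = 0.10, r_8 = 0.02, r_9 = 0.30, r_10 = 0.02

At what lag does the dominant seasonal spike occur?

3

The largest autocorrelation is r_3 = 0.63, with a weaker echo at lag 6 (0.44); the remaining lags stay at or below 0.36. The elevated value at lag 1 (0.36), dropping to 0.29 at lag 2, reflects decaying short-term dependence rather than seasonality.
The dominant spike at lag 3 indicates a seasonal period of 3.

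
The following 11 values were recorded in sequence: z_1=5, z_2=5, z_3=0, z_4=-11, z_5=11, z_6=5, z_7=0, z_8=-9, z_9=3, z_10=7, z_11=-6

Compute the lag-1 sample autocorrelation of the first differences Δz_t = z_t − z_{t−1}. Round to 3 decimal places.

-0.326

First differences Δz: 0, -5, -11, 22, -6, -5, -9, 12, 4, -13
Mean of differences = -1.1000
Numerator Σ(Δz_t−Δz̄)(Δz_{t+1}−Δz̄) = -355.0100
Denominator Σ(Δz_t−Δz̄)² = 1088.9000
r_1(Δz) = -355.0100 / 1088.9000 = -0.326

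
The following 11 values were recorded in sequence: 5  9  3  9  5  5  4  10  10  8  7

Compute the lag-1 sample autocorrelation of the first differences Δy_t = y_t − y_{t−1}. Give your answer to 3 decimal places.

-0.603

First differences Δy: 4, -6, 6, -4, 0, -1, 6, 0, -2, -1
Mean of differences = 0.2000
Numerator Σ(Δy_t−Δȳ)(Δy_{t+1}−Δȳ) = -87.8400
Denominator Σ(Δy_t−Δȳ)² = 145.6000
r_1(Δy) = -87.8400 / 145.6000 = -0.603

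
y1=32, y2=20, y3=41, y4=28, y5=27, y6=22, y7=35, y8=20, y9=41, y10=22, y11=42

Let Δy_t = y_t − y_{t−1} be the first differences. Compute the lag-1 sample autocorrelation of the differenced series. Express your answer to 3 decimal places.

-0.788

First differences Δy: -12, 21, -13, -1, -5, 13, -15, 21, -19, 20
Mean of differences = 1.0000
Numerator Σ(Δy_t−Δȳ)(Δy_{t+1}−Δȳ) = -1864.0000
Denominator Σ(Δy_t−Δȳ)² = 2366.0000
r_1(Δy) = -1864.0000 / 2366.0000 = -0.788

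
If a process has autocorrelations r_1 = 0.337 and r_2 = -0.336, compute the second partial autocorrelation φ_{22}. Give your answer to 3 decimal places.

φ_{22} = (r_2 − r_1²) / (1 − r_1²)
r_1² = (0.337)² = 0.113569
Numerator = -0.336 − 0.1136 = -0.4496; denominator = 1 − 0.1136 = 0.8864
φ_{22} = -0.4496 / 0.8864 = -0.507

-0.507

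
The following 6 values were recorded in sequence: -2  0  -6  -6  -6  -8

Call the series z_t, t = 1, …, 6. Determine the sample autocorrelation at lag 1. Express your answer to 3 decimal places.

Mean z̄ = (-2 + 0 − 6 − 6 − 6 − 8)/6 = -4.6667
Deviations from mean: 2.6667, 4.6667, -1.3333, -1.3333, -1.3333, -3.3333
Numerator Σ_{t=1}^{5}(z_t−z̄)(z_{t+1}−z̄) = 14.2222
Denominator Σ(z_t−z̄)² = 45.3333
r_1 = 14.2222 / 45.3333 = 0.314

0.314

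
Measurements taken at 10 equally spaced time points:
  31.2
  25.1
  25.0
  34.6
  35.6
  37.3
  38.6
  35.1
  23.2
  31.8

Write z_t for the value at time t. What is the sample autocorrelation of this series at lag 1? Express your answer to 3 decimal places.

0.340

Mean z̄ = (31.2 + 25.1 + 25.0 + 34.6 + 35.6 + 37.3 + 38.6 + 35.1 + 23.2 + 31.8)/10 = 31.7500
Numerator Σ_{t=1}^{9}(z_t−z̄)(z_{t+1}−z̄) = 93.5425
Denominator Σ(z_t−z̄)² = 275.0850
r_1 = 93.5425 / 275.0850 = 0.340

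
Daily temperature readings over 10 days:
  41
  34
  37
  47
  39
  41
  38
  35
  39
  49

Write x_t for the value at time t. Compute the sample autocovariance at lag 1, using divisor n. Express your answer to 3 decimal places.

-1.300

Mean x̄ = (41 + 34 + 37 + 47 + 39 + 41 + 38 + 35 + 39 + 49)/10 = 40.0000
Σ_{t=1}^{9}(x_t−x̄)(x_{t+1}−x̄) = -13.0000
γ_1 = -13.0000 / 10 = -1.300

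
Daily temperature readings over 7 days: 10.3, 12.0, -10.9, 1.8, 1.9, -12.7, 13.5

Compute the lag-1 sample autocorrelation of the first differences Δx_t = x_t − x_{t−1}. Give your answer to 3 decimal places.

First differences Δx: 1.7, -22.9, 12.7, 0.1, -14.6, 26.2
Mean of differences = 0.5333
Numerator Σ(Δx_t−Δx̄)(Δx_{t+1}−Δx̄) = -699.5811
Denominator Σ(Δx_t−Δx̄)² = 1586.4933
r_1(Δx) = -699.5811 / 1586.4933 = -0.441

-0.441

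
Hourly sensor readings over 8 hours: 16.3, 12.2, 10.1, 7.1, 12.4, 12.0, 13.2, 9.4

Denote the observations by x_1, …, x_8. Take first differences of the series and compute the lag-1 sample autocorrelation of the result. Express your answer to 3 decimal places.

-0.120

First differences Δx: -4.1, -2.1, -3.0, 5.3, -0.4, 1.2, -3.8
Mean of differences = -0.9857
Numerator Σ(Δx_t−Δx̄)(Δx_{t+1}−Δx̄) = -8.1359
Denominator Σ(Δx_t−Δx̄)² = 67.5486
r_1(Δx) = -8.1359 / 67.5486 = -0.120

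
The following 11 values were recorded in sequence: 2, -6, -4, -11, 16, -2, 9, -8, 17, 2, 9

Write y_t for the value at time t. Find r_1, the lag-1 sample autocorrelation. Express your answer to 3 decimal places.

-0.397

Mean ȳ = (2 − 6 − 4 − 11 + 16 − 2 + 9 − 8 + 17 + 2 + 9)/11 = 2.1818
Numerator Σ_{t=1}^{10}(y_t−ȳ)(y_{t+1}−ȳ) = -359.1240
Denominator Σ(y_t−ȳ)² = 903.6364
r_1 = -359.1240 / 903.6364 = -0.397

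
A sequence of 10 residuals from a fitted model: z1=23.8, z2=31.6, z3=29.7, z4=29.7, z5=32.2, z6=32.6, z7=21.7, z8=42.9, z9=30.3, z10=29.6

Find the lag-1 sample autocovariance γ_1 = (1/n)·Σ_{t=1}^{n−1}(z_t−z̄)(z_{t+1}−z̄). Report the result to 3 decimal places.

-13.471

Mean z̄ = (23.8 + 31.6 + 29.7 + 29.7 + 32.2 + 32.6 + 21.7 + 42.9 + 30.3 + 29.6)/10 = 30.4100
Σ_{t=1}^{9}(z_t−z̄)(z_{t+1}−z̄) = -134.7051
γ_1 = -134.7051 / 10 = -13.471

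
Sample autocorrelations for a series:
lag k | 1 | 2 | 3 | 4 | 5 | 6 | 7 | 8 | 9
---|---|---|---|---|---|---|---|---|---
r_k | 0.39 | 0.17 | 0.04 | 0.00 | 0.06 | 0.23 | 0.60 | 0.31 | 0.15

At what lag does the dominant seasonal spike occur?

The largest autocorrelation is r_7 = 0.60; the remaining lags stay at or below 0.39. The elevated value at lag 1 (0.39), dropping to 0.17 at lag 2, reflects decaying short-term dependence rather than seasonality.
The dominant spike at lag 7 indicates a seasonal period of 7.

7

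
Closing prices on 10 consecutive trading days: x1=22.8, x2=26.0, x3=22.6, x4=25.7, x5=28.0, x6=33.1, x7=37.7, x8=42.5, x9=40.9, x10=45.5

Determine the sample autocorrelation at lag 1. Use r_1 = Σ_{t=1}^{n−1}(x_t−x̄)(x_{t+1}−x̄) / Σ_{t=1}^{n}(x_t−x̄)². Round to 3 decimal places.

Mean x̄ = (22.8 + 26.0 + 22.6 + 25.7 + 28.0 + 33.1 + 37.7 + 42.5 + 40.9 + 45.5)/10 = 32.4800
Numerator Σ_{t=1}^{9}(x_t−x̄)(x_{t+1}−x̄) = 470.8696
Denominator Σ(x_t−x̄)² = 667.7960
r_1 = 470.8696 / 667.7960 = 0.705

0.705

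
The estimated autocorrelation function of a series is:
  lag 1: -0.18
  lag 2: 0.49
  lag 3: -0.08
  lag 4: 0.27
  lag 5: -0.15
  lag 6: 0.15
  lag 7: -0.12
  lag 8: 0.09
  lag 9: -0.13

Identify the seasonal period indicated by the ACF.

The largest autocorrelation is r_2 = 0.49, with weaker echoes at lags 4 (0.27) and 6 (0.15); the remaining lags stay at or below 0.09.
The dominant spike at lag 2 indicates a seasonal period of 2.

2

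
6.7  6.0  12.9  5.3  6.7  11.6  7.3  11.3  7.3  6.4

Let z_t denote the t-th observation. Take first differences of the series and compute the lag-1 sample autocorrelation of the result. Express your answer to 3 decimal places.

-0.610

First differences Δz: -0.7, 6.9, -7.6, 1.4, 4.9, -4.3, 4.0, -4.0, -0.9
Mean of differences = -0.0333
Numerator Σ(Δz_t−Δz̄)(Δz_{t+1}−Δz̄) = -111.6778
Denominator Σ(Δz_t−Δz̄)² = 183.1200
r_1(Δz) = -111.6778 / 183.1200 = -0.610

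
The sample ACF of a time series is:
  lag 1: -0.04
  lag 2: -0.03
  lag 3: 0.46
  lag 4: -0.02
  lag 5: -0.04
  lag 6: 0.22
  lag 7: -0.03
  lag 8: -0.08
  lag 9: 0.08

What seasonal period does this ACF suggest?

The largest autocorrelation is r_3 = 0.46, with a weaker echo at lag 6 (0.22); the remaining lags stay at or below 0.08.
The dominant spike at lag 3 indicates a seasonal period of 3.

3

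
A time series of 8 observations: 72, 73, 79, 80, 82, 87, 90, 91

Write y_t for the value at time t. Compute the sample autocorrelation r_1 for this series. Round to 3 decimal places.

0.646

Mean ȳ = (72 + 73 + 79 + 80 + 82 + 87 + 90 + 91)/8 = 81.7500
Σ(y_t−ȳ)(y_{t+1}−ȳ) = (85.3125) + (24.0625) + (4.8125) + (-0.4375) + (1.3125) + (43.3125) + (76.3125) = 234.6875
Denominator Σ(y_t−ȳ)² = 363.5000
r_1 = 234.6875 / 363.5000 = 0.646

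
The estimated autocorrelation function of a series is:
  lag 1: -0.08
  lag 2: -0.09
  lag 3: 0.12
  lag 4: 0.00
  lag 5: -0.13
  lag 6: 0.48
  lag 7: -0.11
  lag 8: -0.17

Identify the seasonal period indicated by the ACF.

6

The largest autocorrelation is r_6 = 0.48; the remaining lags stay at or below 0.12.
The dominant spike at lag 6 indicates a seasonal period of 6.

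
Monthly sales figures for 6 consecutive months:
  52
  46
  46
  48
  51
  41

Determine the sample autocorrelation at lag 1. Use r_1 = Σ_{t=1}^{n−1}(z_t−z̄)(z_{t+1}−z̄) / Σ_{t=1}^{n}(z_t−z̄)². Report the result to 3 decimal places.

-0.329

Mean z̄ = (52 + 46 + 46 + 48 + 51 + 41)/6 = 47.3333
Deviations from mean: 4.6667, -1.3333, -1.3333, 0.6667, 3.6667, -6.3333
Σ(z_t−z̄)(z_{t+1}−z̄) = (-6.2222) + (1.7778) + (-0.8889) + (2.4444) + (-23.2222) = -26.1111
Denominator Σ(z_t−z̄)² = 79.3333
r_1 = -26.1111 / 79.3333 = -0.329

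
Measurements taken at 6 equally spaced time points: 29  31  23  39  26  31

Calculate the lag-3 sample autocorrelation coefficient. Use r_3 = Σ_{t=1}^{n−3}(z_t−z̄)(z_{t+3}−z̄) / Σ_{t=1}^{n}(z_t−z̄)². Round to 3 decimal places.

Mean z̄ = (29 + 31 + 23 + 39 + 26 + 31)/6 = 29.8333
Deviations from mean: -0.8333, 1.1667, -6.8333, 9.1667, -3.8333, 1.1667
Numerator Σ_{t=1}^{3}(z_t−z̄)(z_{t+3}−z̄) = -20.0833
Denominator Σ(z_t−z̄)² = 148.8333
r_3 = -20.0833 / 148.8333 = -0.135

-0.135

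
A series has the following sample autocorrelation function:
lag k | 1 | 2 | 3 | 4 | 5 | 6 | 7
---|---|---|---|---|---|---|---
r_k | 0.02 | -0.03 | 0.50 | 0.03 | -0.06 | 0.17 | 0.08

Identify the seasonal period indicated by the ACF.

The largest autocorrelation is r_3 = 0.50, with a weaker echo at lag 6 (0.17); the remaining lags stay at or below 0.08.
The dominant spike at lag 3 indicates a seasonal period of 3.

3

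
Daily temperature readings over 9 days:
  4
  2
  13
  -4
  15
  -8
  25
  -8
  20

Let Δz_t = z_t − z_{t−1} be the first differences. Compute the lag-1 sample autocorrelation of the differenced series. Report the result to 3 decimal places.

-0.880

First differences Δz: -2, 11, -17, 19, -23, 33, -33, 28
Mean of differences = 2.0000
Numerator Σ(Δz_t−Δz̄)(Δz_{t+1}−Δz̄) = -3725.0000
Denominator Σ(Δz_t−Δz̄)² = 4234.0000
r_1(Δz) = -3725.0000 / 4234.0000 = -0.880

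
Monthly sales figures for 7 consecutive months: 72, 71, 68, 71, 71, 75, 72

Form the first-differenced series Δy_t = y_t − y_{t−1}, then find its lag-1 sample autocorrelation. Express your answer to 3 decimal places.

First differences Δy: -1, -3, 3, 0, 4, -3
Mean of differences = 0.0000
Numerator Σ(Δy_t−Δȳ)(Δy_{t+1}−Δȳ) = -18.0000
Denominator Σ(Δy_t−Δȳ)² = 44.0000
r_1(Δy) = -18.0000 / 44.0000 = -0.409

-0.409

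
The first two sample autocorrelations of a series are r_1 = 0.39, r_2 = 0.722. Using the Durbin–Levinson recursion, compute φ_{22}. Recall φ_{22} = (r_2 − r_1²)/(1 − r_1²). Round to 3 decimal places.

0.672

φ_{22} = (r_2 − r_1²) / (1 − r_1²)
r_1² = (0.39)² = 0.1521
Numerator = 0.722 − 0.1521 = 0.5699; denominator = 1 − 0.1521 = 0.8479
φ_{22} = 0.5699 / 0.8479 = 0.672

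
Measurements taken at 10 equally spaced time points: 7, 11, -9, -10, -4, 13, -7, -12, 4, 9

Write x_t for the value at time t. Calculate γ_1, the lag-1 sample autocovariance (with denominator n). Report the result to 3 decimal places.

Mean x̄ = (7 + 11 − 9 − 10 − 4 + 13 − 7 − 12 + 4 + 9)/10 = 0.2000
Σ_{t=1}^{9}(x_t−x̄)(x_{t+1}−x̄) = 39.7600
γ_1 = 39.7600 / 10 = 3.976

3.976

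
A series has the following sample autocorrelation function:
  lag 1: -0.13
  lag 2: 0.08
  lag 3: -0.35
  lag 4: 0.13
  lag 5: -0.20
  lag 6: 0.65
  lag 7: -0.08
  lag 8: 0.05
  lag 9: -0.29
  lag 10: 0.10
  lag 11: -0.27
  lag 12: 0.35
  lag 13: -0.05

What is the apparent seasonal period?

6

The largest autocorrelation is r_6 = 0.65, with a weaker echo at lag 12 (0.35); the remaining lags stay at or below 0.13.
The dominant spike at lag 6 indicates a seasonal period of 6.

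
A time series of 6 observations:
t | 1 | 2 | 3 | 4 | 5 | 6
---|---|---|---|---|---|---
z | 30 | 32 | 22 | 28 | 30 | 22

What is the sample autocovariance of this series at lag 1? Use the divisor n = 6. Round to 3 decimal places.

-4.741

Mean z̄ = (30 + 32 + 22 + 28 + 30 + 22)/6 = 27.3333
Deviations: 2.6667, 4.6667, -5.3333, 0.6667, 2.6667, -5.3333
Σ_{t=1}^{5}(z_t−z̄)(z_{t+1}−z̄) = -28.4444
γ_1 = -28.4444 / 6 = -4.741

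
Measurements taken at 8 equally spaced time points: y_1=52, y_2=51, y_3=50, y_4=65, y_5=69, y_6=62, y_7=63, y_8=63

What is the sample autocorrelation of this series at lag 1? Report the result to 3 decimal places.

Mean ȳ = (52 + 51 + 50 + 65 + 69 + 62 + 63 + 63)/8 = 59.3750
Deviations from mean: -7.3750, -8.3750, -9.3750, 5.6250, 9.6250, 2.6250, 3.6250, 3.6250
Σ(y_t−ȳ)(y_{t+1}−ȳ) = (61.7656) + (78.5156) + (-52.7344) + (54.1406) + (25.2656) + (9.5156) + (13.1406) = 189.6094
Denominator Σ(y_t−ȳ)² = 369.8750
r_1 = 189.6094 / 369.8750 = 0.513

0.513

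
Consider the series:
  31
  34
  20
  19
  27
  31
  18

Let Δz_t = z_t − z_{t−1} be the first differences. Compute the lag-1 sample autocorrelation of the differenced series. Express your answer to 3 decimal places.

-0.157

First differences Δz: 3, -14, -1, 8, 4, -13
Mean of differences = -2.1667
Numerator Σ(Δz_t−Δz̄)(Δz_{t+1}−Δz̄) = -67.1944
Denominator Σ(Δz_t−Δz̄)² = 426.8333
r_1(Δz) = -67.1944 / 426.8333 = -0.157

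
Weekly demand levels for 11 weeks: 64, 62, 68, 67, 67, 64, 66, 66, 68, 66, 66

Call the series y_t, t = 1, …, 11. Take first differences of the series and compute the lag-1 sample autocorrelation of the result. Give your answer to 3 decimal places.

First differences Δy: -2, 6, -1, 0, -3, 2, 0, 2, -2, 0
Mean of differences = 0.2000
Numerator Σ(Δy_t−Δȳ)(Δy_{t+1}−Δȳ) = -28.8400
Denominator Σ(Δy_t−Δȳ)² = 61.6000
r_1(Δy) = -28.8400 / 61.6000 = -0.468

-0.468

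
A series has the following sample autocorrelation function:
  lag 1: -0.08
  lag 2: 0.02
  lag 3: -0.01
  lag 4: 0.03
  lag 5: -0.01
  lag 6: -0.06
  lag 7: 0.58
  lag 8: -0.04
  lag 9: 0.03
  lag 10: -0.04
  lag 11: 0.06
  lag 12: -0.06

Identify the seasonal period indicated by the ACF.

The largest autocorrelation is r_7 = 0.58; the remaining lags stay at or below 0.06.
The dominant spike at lag 7 indicates a seasonal period of 7.

7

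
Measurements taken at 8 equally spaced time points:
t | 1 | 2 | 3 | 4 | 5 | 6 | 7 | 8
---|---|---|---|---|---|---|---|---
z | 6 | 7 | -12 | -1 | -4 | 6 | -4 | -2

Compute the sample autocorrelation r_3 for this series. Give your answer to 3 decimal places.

Mean z̄ = (6 + 7 − 12 − 1 − 4 + 6 − 4 − 2)/8 = -0.5000
Deviations from mean: 6.5000, 7.5000, -11.5000, -0.5000, -3.5000, 6.5000, -3.5000, -1.5000
Σ(z_t−z̄)(z_{t+3}−z̄) = (-3.2500) + (-26.2500) + (-74.7500) + (1.7500) + (5.2500) = -97.2500
Denominator Σ(z_t−z̄)² = 300.0000
r_3 = -97.2500 / 300.0000 = -0.324

-0.324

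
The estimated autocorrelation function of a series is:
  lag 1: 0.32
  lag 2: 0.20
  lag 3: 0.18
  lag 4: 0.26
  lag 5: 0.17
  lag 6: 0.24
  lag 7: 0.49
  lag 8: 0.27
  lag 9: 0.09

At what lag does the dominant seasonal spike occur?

The largest autocorrelation is r_7 = 0.49; the remaining lags stay at or below 0.32. The elevated value at lag 1 (0.32), dropping to 0.20 at lag 2, reflects decaying short-term dependence rather than seasonality.
The dominant spike at lag 7 indicates a seasonal period of 7.

7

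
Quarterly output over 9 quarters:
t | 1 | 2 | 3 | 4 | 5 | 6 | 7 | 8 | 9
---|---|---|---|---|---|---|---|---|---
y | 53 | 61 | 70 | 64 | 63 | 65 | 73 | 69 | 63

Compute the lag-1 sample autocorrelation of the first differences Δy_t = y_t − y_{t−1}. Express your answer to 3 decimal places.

First differences Δy: 8, 9, -6, -1, 2, 8, -4, -6
Mean of differences = 1.2500
Numerator Σ(Δy_t−Δȳ)(Δy_{t+1}−Δȳ) = 18.4375
Denominator Σ(Δy_t−Δȳ)² = 289.5000
r_1(Δy) = 18.4375 / 289.5000 = 0.064

0.064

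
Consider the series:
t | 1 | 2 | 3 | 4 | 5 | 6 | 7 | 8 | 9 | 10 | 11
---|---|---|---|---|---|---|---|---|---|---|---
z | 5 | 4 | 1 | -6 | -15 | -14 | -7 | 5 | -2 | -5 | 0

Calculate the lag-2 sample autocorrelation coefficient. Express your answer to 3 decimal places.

-0.126

Mean z̄ = (5 + 4 + 1 − 6 − 15 − 14 − 7 + 5 − 2 − 5 + 0)/11 = -3.0909
Numerator Σ_{t=1}^{9}(z_t−z̄)(z_{t+2}−z̄) = -62.5620
Denominator Σ(z_t−z̄)² = 496.9091
r_2 = -62.5620 / 496.9091 = -0.126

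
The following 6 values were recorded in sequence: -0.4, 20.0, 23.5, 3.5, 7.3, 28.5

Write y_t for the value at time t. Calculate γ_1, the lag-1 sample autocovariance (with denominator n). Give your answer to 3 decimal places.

-26.079

Mean ȳ = (-0.4 + 20.0 + 23.5 + 3.5 + 7.3 + 28.5)/6 = 13.7333
Deviations: -14.1333, 6.2667, 9.7667, -10.2333, -6.4333, 14.7667
Σ_{t=1}^{5}(y_t−ȳ)(y_{t+1}−ȳ) = -156.4744
γ_1 = -156.4744 / 6 = -26.079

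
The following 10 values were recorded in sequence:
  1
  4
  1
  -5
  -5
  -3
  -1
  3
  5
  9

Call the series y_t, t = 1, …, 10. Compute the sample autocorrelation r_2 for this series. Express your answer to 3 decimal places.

0.089

Mean ȳ = (1 + 4 + 1 − 5 − 5 − 3 − 1 + 3 + 5 + 9)/10 = 0.9000
Numerator Σ_{t=1}^{8}(y_t−ȳ)(y_{t+2}−ȳ) = 16.3800
Denominator Σ(y_t−ȳ)² = 184.9000
r_2 = 16.3800 / 184.9000 = 0.089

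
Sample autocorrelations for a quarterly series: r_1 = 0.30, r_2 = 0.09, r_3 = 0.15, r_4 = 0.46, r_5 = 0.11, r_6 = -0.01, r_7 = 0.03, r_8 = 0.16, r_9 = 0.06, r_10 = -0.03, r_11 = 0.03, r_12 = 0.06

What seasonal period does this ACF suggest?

4

The largest autocorrelation is r_4 = 0.46; the remaining lags stay at or below 0.30. The elevated value at lag 1 (0.30), dropping to 0.09 at lag 2, reflects decaying short-term dependence rather than seasonality.
The dominant spike at lag 4 indicates a seasonal period of 4.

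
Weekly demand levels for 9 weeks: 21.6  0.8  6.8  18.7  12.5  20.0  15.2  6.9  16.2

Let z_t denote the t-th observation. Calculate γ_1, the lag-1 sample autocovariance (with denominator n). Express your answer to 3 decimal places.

-9.626

Mean z̄ = (21.6 + 0.8 + 6.8 + 18.7 + 12.5 + 20.0 + 15.2 + 6.9 + 16.2)/9 = 13.1889
Σ_{t=1}^{8}(z_t−z̄)(z_{t+1}−z̄) = -86.6379
γ_1 = -86.6379 / 9 = -9.626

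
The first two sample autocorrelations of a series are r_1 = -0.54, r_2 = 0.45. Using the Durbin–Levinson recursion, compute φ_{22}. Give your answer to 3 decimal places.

φ_{22} = (r_2 − r_1²) / (1 − r_1²)
r_1² = (-0.54)² = 0.2916
Numerator = 0.45 − 0.2916 = 0.1584; denominator = 1 − 0.2916 = 0.7084
φ_{22} = 0.1584 / 0.7084 = 0.224

0.224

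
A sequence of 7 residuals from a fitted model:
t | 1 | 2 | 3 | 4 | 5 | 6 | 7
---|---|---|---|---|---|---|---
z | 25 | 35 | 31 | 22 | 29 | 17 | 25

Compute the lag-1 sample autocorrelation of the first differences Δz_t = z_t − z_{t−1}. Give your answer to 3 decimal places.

First differences Δz: 10, -4, -9, 7, -12, 8
Mean of differences = 0.0000
Numerator Σ(Δz_t−Δz̄)(Δz_{t+1}−Δz̄) = -247.0000
Denominator Σ(Δz_t−Δz̄)² = 454.0000
r_1(Δz) = -247.0000 / 454.0000 = -0.544

-0.544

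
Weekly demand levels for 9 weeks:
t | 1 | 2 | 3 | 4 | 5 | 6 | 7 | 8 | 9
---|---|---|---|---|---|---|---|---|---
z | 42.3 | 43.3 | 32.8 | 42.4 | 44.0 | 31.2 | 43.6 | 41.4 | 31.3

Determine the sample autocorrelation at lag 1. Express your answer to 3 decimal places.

Mean z̄ = (42.3 + 43.3 + 32.8 + 42.4 + 44.0 + 31.2 + 43.6 + 41.4 + 31.3)/9 = 39.1444
Numerator Σ_{t=1}^{8}(z_t−z̄)(z_{t+1}−z̄) = -99.7142
Denominator Σ(z_t−z̄)² = 251.2422
r_1 = -99.7142 / 251.2422 = -0.397

-0.397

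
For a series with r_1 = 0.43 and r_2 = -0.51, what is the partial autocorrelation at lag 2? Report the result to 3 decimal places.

-0.853

φ_{22} = (r_2 − r_1²) / (1 − r_1²)
r_1² = (0.43)² = 0.1849
Numerator = -0.51 − 0.1849 = -0.6949; denominator = 1 − 0.1849 = 0.8151
φ_{22} = -0.6949 / 0.8151 = -0.853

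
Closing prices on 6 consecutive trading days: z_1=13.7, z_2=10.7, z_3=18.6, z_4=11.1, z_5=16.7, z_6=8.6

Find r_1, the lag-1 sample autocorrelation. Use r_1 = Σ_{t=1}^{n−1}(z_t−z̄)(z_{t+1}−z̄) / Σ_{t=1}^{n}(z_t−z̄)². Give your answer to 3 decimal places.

-0.676

Mean z̄ = (13.7 + 10.7 + 18.6 + 11.1 + 16.7 + 8.6)/6 = 13.2333
Deviations from mean: 0.4667, -2.5333, 5.3667, -2.1333, 3.4667, -4.6333
Σ(z_t−z̄)(z_{t+1}−z̄) = (-1.1822) + (-13.5956) + (-11.4489) + (-7.3956) + (-16.0622) = -49.6844
Denominator Σ(z_t−z̄)² = 73.4733
r_1 = -49.6844 / 73.4733 = -0.676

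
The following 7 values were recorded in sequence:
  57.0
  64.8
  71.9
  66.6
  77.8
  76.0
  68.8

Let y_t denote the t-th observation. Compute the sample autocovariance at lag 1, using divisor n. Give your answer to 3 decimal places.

10.073

Mean ȳ = (57.0 + 64.8 + 71.9 + 66.6 + 77.8 + 76.0 + 68.8)/7 = 68.9857
Σ_{t=1}^{6}(y_t−ȳ)(y_{t+1}−ȳ) = 70.5127
γ_1 = 70.5127 / 7 = 10.073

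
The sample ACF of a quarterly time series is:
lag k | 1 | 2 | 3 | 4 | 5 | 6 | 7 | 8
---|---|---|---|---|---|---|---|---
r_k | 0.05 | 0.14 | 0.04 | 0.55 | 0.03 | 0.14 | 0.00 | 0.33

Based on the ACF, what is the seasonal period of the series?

4

The largest autocorrelation is r_4 = 0.55, with a weaker echo at lag 8 (0.33); the remaining lags stay at or below 0.14.
The dominant spike at lag 4 indicates a seasonal period of 4.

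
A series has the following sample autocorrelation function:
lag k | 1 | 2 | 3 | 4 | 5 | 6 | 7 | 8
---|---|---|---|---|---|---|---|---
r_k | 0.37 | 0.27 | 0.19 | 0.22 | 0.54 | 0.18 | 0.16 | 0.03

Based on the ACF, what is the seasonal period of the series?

5

The largest autocorrelation is r_5 = 0.54; the remaining lags stay at or below 0.37. The elevated value at lag 1 (0.37), dropping to 0.27 at lag 2, reflects decaying short-term dependence rather than seasonality.
The dominant spike at lag 5 indicates a seasonal period of 5.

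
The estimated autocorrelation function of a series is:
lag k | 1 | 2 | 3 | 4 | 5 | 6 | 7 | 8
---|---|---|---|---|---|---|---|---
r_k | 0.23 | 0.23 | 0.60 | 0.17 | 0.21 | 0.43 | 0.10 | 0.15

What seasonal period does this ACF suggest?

3

The largest autocorrelation is r_3 = 0.60, with a weaker echo at lag 6 (0.43); the remaining lags stay at or below 0.23.
The dominant spike at lag 3 indicates a seasonal period of 3.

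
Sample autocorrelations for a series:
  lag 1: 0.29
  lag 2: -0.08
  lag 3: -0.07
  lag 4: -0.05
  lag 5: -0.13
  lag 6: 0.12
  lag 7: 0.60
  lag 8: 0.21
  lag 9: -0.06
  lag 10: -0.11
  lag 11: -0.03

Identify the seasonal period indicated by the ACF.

The largest autocorrelation is r_7 = 0.60; the remaining lags stay at or below 0.29.
The dominant spike at lag 7 indicates a seasonal period of 7.

7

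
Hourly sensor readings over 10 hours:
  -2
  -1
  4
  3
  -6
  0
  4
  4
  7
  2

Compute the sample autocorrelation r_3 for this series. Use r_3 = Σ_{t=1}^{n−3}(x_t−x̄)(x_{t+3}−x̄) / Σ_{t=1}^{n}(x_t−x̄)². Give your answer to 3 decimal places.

-0.095

Mean x̄ = (-2 − 1 + 4 + 3 − 6 + 0 + 4 + 4 + 7 + 2)/10 = 1.5000
Numerator Σ_{t=1}^{7}(x_t−x̄)(x_{t+3}−x̄) = -12.2500
Denominator Σ(x_t−x̄)² = 128.5000
r_3 = -12.2500 / 128.5000 = -0.095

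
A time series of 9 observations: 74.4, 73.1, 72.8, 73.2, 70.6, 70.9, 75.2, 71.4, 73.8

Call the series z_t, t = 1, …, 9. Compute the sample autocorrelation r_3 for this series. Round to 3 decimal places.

Mean z̄ = (74.4 + 73.1 + 72.8 + 73.2 + 70.6 + 70.9 + 75.2 + 71.4 + 73.8)/9 = 72.8222
Numerator Σ_{t=1}^{6}(z_t−z̄)(z_{t+3}−z̄) = 2.2007
Denominator Σ(z_t−z̄)² = 19.9756
r_3 = 2.2007 / 19.9756 = 0.110

0.110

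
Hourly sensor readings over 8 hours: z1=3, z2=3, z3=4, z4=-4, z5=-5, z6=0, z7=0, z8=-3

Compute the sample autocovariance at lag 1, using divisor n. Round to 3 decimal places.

3.055

Mean z̄ = (3 + 3 + 4 − 4 − 5 + 0 + 0 − 3)/8 = -0.2500
Σ_{t=1}^{7}(z_t−z̄)(z_{t+1}−z̄) = 24.4375
γ_1 = 24.4375 / 8 = 3.055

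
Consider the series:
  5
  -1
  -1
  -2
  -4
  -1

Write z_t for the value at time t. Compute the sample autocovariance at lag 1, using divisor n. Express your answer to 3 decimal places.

0.704

Mean z̄ = (5 − 1 − 1 − 2 − 4 − 1)/6 = -0.6667
Deviations: 5.6667, -0.3333, -0.3333, -1.3333, -3.3333, -0.3333
Σ_{t=1}^{5}(z_t−z̄)(z_{t+1}−z̄) = 4.2222
γ_1 = 4.2222 / 6 = 0.704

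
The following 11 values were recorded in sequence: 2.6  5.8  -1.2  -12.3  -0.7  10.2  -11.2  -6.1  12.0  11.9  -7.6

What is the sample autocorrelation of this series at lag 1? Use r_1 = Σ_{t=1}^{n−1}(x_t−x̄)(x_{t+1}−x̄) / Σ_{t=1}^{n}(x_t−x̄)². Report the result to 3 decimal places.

Mean x̄ = (2.6 + 5.8 − 1.2 − 12.3 − 0.7 + 10.2 − 11.2 − 6.1 + 12.0 + 11.9 − 7.6)/11 = 0.3091
Numerator Σ_{t=1}^{10}(x_t−x̄)(x_{t+1}−x̄) = -45.1019
Denominator Σ(x_t−x̄)² = 802.6291
r_1 = -45.1019 / 802.6291 = -0.056

-0.056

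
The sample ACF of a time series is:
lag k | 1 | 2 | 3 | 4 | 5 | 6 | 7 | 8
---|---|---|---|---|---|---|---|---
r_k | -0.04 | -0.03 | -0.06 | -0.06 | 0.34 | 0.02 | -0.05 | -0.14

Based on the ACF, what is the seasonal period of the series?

5

The largest autocorrelation is r_5 = 0.34; the remaining lags stay at or below 0.02.
The dominant spike at lag 5 indicates a seasonal period of 5.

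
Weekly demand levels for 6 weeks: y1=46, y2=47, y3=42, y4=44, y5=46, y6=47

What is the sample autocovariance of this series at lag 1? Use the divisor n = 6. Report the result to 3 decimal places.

0.037

Mean ȳ = (46 + 47 + 42 + 44 + 46 + 47)/6 = 45.3333
Deviations: 0.6667, 1.6667, -3.3333, -1.3333, 0.6667, 1.6667
Σ_{t=1}^{5}(y_t−ȳ)(y_{t+1}−ȳ) = 0.2222
γ_1 = 0.2222 / 6 = 0.037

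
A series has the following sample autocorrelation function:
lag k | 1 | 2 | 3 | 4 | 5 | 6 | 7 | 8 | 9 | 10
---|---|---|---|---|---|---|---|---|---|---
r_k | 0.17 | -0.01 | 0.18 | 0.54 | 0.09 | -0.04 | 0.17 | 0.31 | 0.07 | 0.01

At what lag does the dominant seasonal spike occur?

4

The largest autocorrelation is r_4 = 0.54, with a weaker echo at lag 8 (0.31); the remaining lags stay at or below 0.18.
The dominant spike at lag 4 indicates a seasonal period of 4.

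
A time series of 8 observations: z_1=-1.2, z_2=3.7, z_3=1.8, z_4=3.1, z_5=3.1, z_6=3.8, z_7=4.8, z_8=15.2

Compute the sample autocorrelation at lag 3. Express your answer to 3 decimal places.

Mean z̄ = (-1.2 + 3.7 + 1.8 + 3.1 + 3.1 + 3.8 + 4.8 + 15.2)/8 = 4.2875
Σ(z_t−z̄)(z_{t+3}−z̄) = (6.5164) + (0.6977) + (1.2127) + (-0.6086) + (-12.9586) = -5.1405
Denominator Σ(z_t−z̄)² = 159.0488
r_3 = -5.1405 / 159.0488 = -0.032

-0.032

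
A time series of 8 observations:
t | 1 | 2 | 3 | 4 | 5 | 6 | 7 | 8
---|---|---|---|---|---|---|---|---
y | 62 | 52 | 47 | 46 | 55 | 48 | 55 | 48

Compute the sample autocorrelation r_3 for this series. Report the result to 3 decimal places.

Mean ȳ = (62 + 52 + 47 + 46 + 55 + 48 + 55 + 48)/8 = 51.6250
Numerator Σ_{t=1}^{5}(y_t−ȳ)(y_{t+3}−ȳ) = -71.5469
Denominator Σ(y_t−ȳ)² = 209.8750
r_3 = -71.5469 / 209.8750 = -0.341

-0.341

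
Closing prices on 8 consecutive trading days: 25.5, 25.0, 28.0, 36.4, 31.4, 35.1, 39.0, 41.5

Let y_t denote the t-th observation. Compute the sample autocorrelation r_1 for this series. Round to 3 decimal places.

Mean ȳ = (25.5 + 25.0 + 28.0 + 36.4 + 31.4 + 35.1 + 39.0 + 41.5)/8 = 32.7375
Deviations from mean: -7.2375, -7.7375, -4.7375, 3.6625, -1.3375, 2.3625, 6.2625, 8.7625
Numerator Σ_{t=1}^{7}(y_t−ȳ)(y_{t+1}−ȳ) = 136.9173
Denominator Σ(y_t−ȳ)² = 271.4788
r_1 = 136.9173 / 271.4788 = 0.504

0.504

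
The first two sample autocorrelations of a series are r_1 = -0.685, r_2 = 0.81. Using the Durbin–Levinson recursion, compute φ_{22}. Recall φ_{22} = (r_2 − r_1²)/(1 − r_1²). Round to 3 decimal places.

0.642

φ_{22} = (r_2 − r_1²) / (1 − r_1²)
r_1² = (-0.685)² = 0.469225
Numerator = 0.81 − 0.4692 = 0.3408; denominator = 1 − 0.4692 = 0.5308
φ_{22} = 0.3408 / 0.5308 = 0.642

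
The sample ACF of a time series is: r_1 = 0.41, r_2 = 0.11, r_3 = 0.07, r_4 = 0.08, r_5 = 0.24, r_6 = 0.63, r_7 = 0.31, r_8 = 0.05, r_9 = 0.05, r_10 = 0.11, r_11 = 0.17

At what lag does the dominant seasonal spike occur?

The largest autocorrelation is r_6 = 0.63; the remaining lags stay at or below 0.41. The elevated value at lag 1 (0.41), dropping to 0.11 at lag 2, reflects decaying short-term dependence rather than seasonality.
The dominant spike at lag 6 indicates a seasonal period of 6.

6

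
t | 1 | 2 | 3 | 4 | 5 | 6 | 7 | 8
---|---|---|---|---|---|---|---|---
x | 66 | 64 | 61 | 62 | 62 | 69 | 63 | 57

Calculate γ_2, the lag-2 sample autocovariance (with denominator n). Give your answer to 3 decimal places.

Mean x̄ = (66 + 64 + 61 + 62 + 62 + 69 + 63 + 57)/8 = 63.0000
Σ_{t=1}^{6}(x_t−x̄)(x_{t+2}−x̄) = -47.0000
γ_2 = -47.0000 / 8 = -5.875

-5.875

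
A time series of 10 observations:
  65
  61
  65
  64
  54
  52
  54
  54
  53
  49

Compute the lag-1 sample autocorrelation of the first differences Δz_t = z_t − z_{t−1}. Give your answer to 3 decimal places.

First differences Δz: -4, 4, -1, -10, -2, 2, 0, -1, -4
Mean of differences = -1.7778
Numerator Σ(Δz_t−Δz̄)(Δz_{t+1}−Δz̄) = -7.3827
Denominator Σ(Δz_t−Δz̄)² = 129.5556
r_1(Δz) = -7.3827 / 129.5556 = -0.057

-0.057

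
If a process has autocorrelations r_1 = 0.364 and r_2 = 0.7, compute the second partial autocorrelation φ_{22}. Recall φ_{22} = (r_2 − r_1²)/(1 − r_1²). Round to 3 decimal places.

0.654

φ_{22} = (r_2 − r_1²) / (1 − r_1²)
r_1² = (0.364)² = 0.132496
Numerator = 0.7 − 0.1325 = 0.5675; denominator = 1 − 0.1325 = 0.8675
φ_{22} = 0.5675 / 0.8675 = 0.654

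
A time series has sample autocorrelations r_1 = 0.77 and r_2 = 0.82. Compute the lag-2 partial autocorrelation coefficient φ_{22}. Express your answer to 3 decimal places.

0.558

φ_{22} = (r_2 − r_1²) / (1 − r_1²)
r_1² = (0.77)² = 0.5929
Numerator = 0.82 − 0.5929 = 0.2271; denominator = 1 − 0.5929 = 0.4071
φ_{22} = 0.2271 / 0.4071 = 0.558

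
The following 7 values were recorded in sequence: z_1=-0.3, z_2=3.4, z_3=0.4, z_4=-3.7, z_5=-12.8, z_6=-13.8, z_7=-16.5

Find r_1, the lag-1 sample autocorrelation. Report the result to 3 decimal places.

Mean z̄ = (-0.3 + 3.4 + 0.4 − 3.7 − 12.8 − 13.8 − 16.5)/7 = -6.1857
Deviations from mean: 5.8857, 9.5857, 6.5857, 2.4857, -6.6143, -7.6143, -10.3143
Σ(z_t−z̄)(z_{t+1}−z̄) = (56.4188) + (63.1288) + (16.3702) + (-16.4412) + (50.3631) + (78.5359) = 248.3755
Denominator Σ(z_t−z̄)² = 384.1886
r_1 = 248.3755 / 384.1886 = 0.646

0.646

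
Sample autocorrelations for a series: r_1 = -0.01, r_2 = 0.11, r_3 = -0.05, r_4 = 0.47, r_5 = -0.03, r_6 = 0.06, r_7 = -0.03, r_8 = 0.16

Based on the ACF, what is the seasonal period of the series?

4

The largest autocorrelation is r_4 = 0.47, with a weaker echo at lag 8 (0.16); the remaining lags stay at or below 0.11.
The dominant spike at lag 4 indicates a seasonal period of 4.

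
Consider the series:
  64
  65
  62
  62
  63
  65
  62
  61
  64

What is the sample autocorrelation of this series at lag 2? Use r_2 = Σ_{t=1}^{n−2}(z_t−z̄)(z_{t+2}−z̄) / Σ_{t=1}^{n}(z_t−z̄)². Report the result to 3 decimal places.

-0.587

Mean z̄ = (64 + 65 + 62 + 62 + 63 + 65 + 62 + 61 + 64)/9 = 63.1111
Numerator Σ_{t=1}^{7}(z_t−z̄)(z_{t+2}−z̄) = -9.9136
Denominator Σ(z_t−z̄)² = 16.8889
r_2 = -9.9136 / 16.8889 = -0.587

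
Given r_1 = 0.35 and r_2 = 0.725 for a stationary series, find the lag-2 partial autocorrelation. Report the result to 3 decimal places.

φ_{22} = (r_2 − r_1²) / (1 − r_1²)
r_1² = (0.35)² = 0.1225
Numerator = 0.725 − 0.1225 = 0.6025; denominator = 1 − 0.1225 = 0.8775
φ_{22} = 0.6025 / 0.8775 = 0.687

0.687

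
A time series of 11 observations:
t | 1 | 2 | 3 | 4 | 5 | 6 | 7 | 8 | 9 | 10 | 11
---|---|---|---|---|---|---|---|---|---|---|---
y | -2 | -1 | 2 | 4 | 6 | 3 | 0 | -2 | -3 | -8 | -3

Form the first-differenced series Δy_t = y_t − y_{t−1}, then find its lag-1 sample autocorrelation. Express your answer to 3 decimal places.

0.036

First differences Δy: 1, 3, 2, 2, -3, -3, -2, -1, -5, 5
Mean of differences = -0.1000
Numerator Σ(Δy_t−Δȳ)(Δy_{t+1}−Δȳ) = 3.2900
Denominator Σ(Δy_t−Δȳ)² = 90.9000
r_1(Δy) = 3.2900 / 90.9000 = 0.036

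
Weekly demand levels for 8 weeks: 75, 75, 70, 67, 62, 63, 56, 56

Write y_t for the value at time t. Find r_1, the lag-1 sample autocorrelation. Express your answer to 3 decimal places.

Mean ȳ = (75 + 75 + 70 + 67 + 62 + 63 + 56 + 56)/8 = 65.5000
Σ(y_t−ȳ)(y_{t+1}−ȳ) = (90.2500) + (42.7500) + (6.7500) + (-5.2500) + (8.7500) + (23.7500) + (90.2500) = 257.2500
Denominator Σ(y_t−ȳ)² = 402.0000
r_1 = 257.2500 / 402.0000 = 0.640

0.640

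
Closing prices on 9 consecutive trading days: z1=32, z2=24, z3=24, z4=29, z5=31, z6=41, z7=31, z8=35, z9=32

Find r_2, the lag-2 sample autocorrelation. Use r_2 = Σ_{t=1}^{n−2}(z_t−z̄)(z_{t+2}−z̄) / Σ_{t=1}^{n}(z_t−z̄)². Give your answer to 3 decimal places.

Mean z̄ = (32 + 24 + 24 + 29 + 31 + 41 + 31 + 35 + 32)/9 = 31.0000
Σ(z_t−z̄)(z_{t+2}−z̄) = (-7.0000) + (14.0000) + (0.0000) + (-20.0000) + (0.0000) + (40.0000) + (0.0000) = 27.0000
Denominator Σ(z_t−z̄)² = 220.0000
r_2 = 27.0000 / 220.0000 = 0.123

0.123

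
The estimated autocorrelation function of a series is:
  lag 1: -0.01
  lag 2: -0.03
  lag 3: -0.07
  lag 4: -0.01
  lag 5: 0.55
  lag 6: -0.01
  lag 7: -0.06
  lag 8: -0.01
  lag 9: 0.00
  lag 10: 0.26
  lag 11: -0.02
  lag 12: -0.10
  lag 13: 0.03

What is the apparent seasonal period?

The largest autocorrelation is r_5 = 0.55, with a weaker echo at lag 10 (0.26); the remaining lags stay at or below 0.03.
The dominant spike at lag 5 indicates a seasonal period of 5.

5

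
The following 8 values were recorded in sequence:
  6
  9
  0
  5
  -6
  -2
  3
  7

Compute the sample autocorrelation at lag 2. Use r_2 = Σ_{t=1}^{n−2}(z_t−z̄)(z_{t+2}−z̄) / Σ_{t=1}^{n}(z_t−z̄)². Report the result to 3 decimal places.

-0.022

Mean z̄ = (6 + 9 + 0 + 5 − 6 − 2 + 3 + 7)/8 = 2.7500
Deviations from mean: 3.2500, 6.2500, -2.7500, 2.2500, -8.7500, -4.7500, 0.2500, 4.2500
Numerator Σ_{t=1}^{6}(z_t−z̄)(z_{t+2}−z̄) = -3.8750
Denominator Σ(z_t−z̄)² = 179.5000
r_2 = -3.8750 / 179.5000 = -0.022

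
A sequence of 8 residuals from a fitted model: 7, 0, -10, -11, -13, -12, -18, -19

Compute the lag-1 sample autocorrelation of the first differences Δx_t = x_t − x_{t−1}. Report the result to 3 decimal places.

-0.007

First differences Δx: -7, -10, -1, -2, 1, -6, -1
Mean of differences = -3.7143
Numerator Σ(Δx_t−Δx̄)(Δx_{t+1}−Δx̄) = -0.6531
Denominator Σ(Δx_t−Δx̄)² = 95.4286
r_1(Δx) = -0.6531 / 95.4286 = -0.007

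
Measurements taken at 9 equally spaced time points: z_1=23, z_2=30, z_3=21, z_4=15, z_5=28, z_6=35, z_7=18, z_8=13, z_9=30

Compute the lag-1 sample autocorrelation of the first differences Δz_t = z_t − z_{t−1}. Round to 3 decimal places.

First differences Δz: 7, -9, -6, 13, 7, -17, -5, 17
Mean of differences = 0.8750
Numerator Σ(Δz_t−Δz̄)(Δz_{t+1}−Δz̄) = -100.8906
Denominator Σ(Δz_t−Δz̄)² = 980.8750
r_1(Δz) = -100.8906 / 980.8750 = -0.103

-0.103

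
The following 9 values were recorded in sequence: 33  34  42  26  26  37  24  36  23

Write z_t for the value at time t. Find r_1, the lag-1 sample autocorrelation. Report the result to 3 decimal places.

-0.391

Mean z̄ = (33 + 34 + 42 + 26 + 26 + 37 + 24 + 36 + 23)/9 = 31.2222
Numerator Σ_{t=1}^{8}(z_t−z̄)(z_{t+1}−z̄) = -139.8272
Denominator Σ(z_t−z̄)² = 357.5556
r_1 = -139.8272 / 357.5556 = -0.391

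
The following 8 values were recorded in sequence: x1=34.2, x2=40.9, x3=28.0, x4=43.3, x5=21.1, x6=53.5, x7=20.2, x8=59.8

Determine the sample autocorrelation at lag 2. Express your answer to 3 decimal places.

0.641

Mean x̄ = (34.2 + 40.9 + 28.0 + 43.3 + 21.1 + 53.5 + 20.2 + 59.8)/8 = 37.6250
Deviations from mean: -3.4250, 3.2750, -9.6250, 5.6750, -16.5250, 15.8750, -17.4250, 22.1750
Numerator Σ_{t=1}^{6}(x_t−x̄)(x_{t+2}−x̄) = 940.6713
Denominator Σ(x_t−x̄)² = 1467.7550
r_2 = 940.6713 / 1467.7550 = 0.641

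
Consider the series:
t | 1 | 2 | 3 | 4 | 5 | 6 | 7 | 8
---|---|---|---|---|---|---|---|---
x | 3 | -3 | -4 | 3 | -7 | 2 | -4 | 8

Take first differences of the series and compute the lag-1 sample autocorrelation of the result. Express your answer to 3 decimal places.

First differences Δx: -6, -1, 7, -10, 9, -6, 12
Mean of differences = 0.7143
Numerator Σ(Δx_t−Δx̄)(Δx_{t+1}−Δx̄) = -286.7959
Denominator Σ(Δx_t−Δx̄)² = 443.4286
r_1(Δx) = -286.7959 / 443.4286 = -0.647

-0.647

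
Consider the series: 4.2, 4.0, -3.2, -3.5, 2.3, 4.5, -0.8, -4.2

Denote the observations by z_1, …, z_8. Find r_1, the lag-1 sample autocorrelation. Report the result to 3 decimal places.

0.160

Mean z̄ = (4.2 + 4.0 − 3.2 − 3.5 + 2.3 + 4.5 − 0.8 − 4.2)/8 = 0.4125
Deviations from mean: 3.7875, 3.5875, -3.6125, -3.9125, 1.8875, 4.0875, -1.2125, -4.6125
Numerator Σ_{t=1}^{7}(z_t−z̄)(z_{t+1}−z̄) = 15.7286
Denominator Σ(z_t−z̄)² = 98.5888
r_1 = 15.7286 / 98.5888 = 0.160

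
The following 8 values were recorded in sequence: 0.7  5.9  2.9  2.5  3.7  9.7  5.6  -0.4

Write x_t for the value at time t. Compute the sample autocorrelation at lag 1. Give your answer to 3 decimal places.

Mean x̄ = (0.7 + 5.9 + 2.9 + 2.5 + 3.7 + 9.7 + 5.6 − 0.4)/8 = 3.8250
Deviations from mean: -3.1250, 2.0750, -0.9250, -1.3250, -0.1250, 5.8750, 1.7750, -4.2250
Σ(x_t−x̄)(x_{t+1}−x̄) = (-6.4844) + (-1.9194) + (1.2256) + (0.1656) + (-0.7344) + (10.4281) + (-7.4994) = -4.8181
Denominator Σ(x_t−x̄)² = 72.2150
r_1 = -4.8181 / 72.2150 = -0.067

-0.067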